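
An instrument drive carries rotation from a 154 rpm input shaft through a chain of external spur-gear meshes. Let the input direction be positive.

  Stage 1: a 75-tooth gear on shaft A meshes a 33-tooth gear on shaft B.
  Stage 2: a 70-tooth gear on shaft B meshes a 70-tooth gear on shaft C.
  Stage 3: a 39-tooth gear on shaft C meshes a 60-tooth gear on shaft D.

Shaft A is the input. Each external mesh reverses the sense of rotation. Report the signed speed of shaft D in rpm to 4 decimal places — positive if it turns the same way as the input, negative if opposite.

Stage 1 [75T→33T]: ω = 154.0000×75/33 = 350.0000 rpm, dir flips to −; running = −350.0000
Stage 2 [70T→70T]: ω = 350.0000×70/70 = 350.0000 rpm, dir flips to +; running = +350.0000
Stage 3 [39T→60T]: ω = 350.0000×39/60 = 227.5000 rpm, dir flips to −; running = −227.5000

-227.5000 rpm (opposite to input, |ω| = 227.5000 rpm)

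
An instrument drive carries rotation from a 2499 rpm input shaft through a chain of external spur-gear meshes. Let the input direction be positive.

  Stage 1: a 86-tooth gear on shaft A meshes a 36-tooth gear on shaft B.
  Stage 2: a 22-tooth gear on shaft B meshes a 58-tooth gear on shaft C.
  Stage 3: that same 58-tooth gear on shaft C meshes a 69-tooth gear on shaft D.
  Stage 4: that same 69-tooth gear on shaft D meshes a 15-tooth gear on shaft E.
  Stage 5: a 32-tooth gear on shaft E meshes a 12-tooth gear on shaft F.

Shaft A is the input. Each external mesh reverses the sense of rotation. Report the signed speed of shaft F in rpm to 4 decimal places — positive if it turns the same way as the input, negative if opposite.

-23348.6815 rpm (opposite to input, |ω| = 23348.6815 rpm)

Stage 1 [86T→36T]: ω = 2499.0000×86/36 = 5969.8333 rpm, dir flips to −; running = −5969.8333
Stage 2 [22T→58T]: ω = 5969.8333×22/58 = 2264.4195 rpm, dir flips to +; running = +2264.4195
Stage 3 [58T→69T]: ω = 2264.4195×58/69 = 1903.4251 rpm, dir flips to −; running = −1903.4251
Stage 4 [69T→15T]: ω = 1903.4251×69/15 = 8755.7556 rpm, dir flips to +; running = +8755.7556
Stage 5 [32T→12T]: ω = 8755.7556×32/12 = 23348.6815 rpm, dir flips to −; running = −23348.6815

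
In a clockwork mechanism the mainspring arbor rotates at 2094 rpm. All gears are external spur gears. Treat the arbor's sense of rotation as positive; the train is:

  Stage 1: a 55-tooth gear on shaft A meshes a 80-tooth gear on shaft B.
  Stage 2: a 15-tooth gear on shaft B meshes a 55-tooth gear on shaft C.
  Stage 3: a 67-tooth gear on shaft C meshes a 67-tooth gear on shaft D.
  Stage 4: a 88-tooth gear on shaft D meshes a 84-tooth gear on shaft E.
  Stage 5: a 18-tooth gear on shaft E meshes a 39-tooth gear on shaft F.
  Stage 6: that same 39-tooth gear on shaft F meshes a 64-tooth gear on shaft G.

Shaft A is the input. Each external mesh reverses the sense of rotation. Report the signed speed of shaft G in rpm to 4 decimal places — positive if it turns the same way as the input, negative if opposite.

+115.6842 rpm (same as input, |ω| = 115.6842 rpm)

Stage 1 [55T→80T]: ω = 2094.0000×55/80 = 1439.6250 rpm, dir flips to −; running = −1439.6250
Stage 2 [15T→55T]: ω = 1439.6250×15/55 = 392.6250 rpm, dir flips to +; running = +392.6250
Stage 3 [67T→67T]: ω = 392.6250×67/67 = 392.6250 rpm, dir flips to −; running = −392.6250
Stage 4 [88T→84T]: ω = 392.6250×88/84 = 411.3214 rpm, dir flips to +; running = +411.3214
Stage 5 [18T→39T]: ω = 411.3214×18/39 = 189.8407 rpm, dir flips to −; running = −189.8407
Stage 6 [39T→64T]: ω = 189.8407×39/64 = 115.6842 rpm, dir flips to +; running = +115.6842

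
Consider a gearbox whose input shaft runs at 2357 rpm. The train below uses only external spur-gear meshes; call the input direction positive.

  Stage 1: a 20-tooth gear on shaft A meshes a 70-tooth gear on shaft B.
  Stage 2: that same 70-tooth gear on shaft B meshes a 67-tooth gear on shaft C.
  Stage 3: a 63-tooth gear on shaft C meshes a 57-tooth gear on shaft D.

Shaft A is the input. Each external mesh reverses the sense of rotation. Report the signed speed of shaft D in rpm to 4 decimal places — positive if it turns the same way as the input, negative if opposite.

Stage 1 [20T→70T]: ω = 2357.0000×20/70 = 673.4286 rpm, dir flips to −; running = −673.4286
Stage 2 [70T→67T]: ω = 673.4286×70/67 = 703.5821 rpm, dir flips to +; running = +703.5821
Stage 3 [63T→57T]: ω = 703.5821×63/57 = 777.6434 rpm, dir flips to −; running = −777.6434

-777.6434 rpm (opposite to input, |ω| = 777.6434 rpm)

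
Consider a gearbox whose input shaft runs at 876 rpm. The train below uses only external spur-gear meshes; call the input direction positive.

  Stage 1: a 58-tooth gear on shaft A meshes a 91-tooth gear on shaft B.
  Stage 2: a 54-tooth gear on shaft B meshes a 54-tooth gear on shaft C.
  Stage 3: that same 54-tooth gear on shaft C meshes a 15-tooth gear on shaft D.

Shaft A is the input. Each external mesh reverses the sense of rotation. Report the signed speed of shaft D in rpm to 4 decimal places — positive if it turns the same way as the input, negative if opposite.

Stage 1 [58T→91T]: ω = 876.0000×58/91 = 558.3297 rpm, dir flips to −; running = −558.3297
Stage 2 [54T→54T]: ω = 558.3297×54/54 = 558.3297 rpm, dir flips to +; running = +558.3297
Stage 3 [54T→15T]: ω = 558.3297×54/15 = 2009.9868 rpm, dir flips to −; running = −2009.9868

-2009.9868 rpm (opposite to input, |ω| = 2009.9868 rpm)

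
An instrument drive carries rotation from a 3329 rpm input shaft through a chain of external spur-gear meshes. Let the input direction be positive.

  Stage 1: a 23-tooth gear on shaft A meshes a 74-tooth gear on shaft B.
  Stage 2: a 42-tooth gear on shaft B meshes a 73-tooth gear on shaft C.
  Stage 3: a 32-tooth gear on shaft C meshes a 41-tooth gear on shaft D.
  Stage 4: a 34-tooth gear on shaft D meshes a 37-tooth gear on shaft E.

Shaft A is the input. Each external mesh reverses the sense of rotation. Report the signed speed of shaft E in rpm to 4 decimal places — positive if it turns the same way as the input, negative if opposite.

+426.9526 rpm (same as input, |ω| = 426.9526 rpm)

Stage 1 [23T→74T]: ω = 3329.0000×23/74 = 1034.6892 rpm, dir flips to −; running = −1034.6892
Stage 2 [42T→73T]: ω = 1034.6892×42/73 = 595.3006 rpm, dir flips to +; running = +595.3006
Stage 3 [32T→41T]: ω = 595.3006×32/41 = 464.6249 rpm, dir flips to −; running = −464.6249
Stage 4 [34T→37T]: ω = 464.6249×34/37 = 426.9526 rpm, dir flips to +; running = +426.9526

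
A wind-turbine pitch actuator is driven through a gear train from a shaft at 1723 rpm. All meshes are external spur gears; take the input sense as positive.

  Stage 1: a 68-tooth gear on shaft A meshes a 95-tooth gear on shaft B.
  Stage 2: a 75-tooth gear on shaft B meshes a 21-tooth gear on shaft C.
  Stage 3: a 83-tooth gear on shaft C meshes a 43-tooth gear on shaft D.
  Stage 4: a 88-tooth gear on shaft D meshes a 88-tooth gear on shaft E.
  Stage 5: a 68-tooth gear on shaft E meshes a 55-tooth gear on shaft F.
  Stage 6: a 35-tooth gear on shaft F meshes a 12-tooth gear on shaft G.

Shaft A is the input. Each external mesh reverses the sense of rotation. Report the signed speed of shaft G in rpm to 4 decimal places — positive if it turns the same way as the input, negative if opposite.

Stage 1 [68T→95T]: ω = 1723.0000×68/95 = 1233.3053 rpm, dir flips to −; running = −1233.3053
Stage 2 [75T→21T]: ω = 1233.3053×75/21 = 4404.6617 rpm, dir flips to +; running = +4404.6617
Stage 3 [83T→43T]: ω = 4404.6617×83/43 = 8502.0213 rpm, dir flips to −; running = −8502.0213
Stage 4 [88T→88T]: ω = 8502.0213×88/88 = 8502.0213 rpm, dir flips to +; running = +8502.0213
Stage 5 [68T→55T]: ω = 8502.0213×68/55 = 10511.5900 rpm, dir flips to −; running = −10511.5900
Stage 6 [35T→12T]: ω = 10511.5900×35/12 = 30658.8042 rpm, dir flips to +; running = +30658.8042

+30658.8042 rpm (same as input, |ω| = 30658.8042 rpm)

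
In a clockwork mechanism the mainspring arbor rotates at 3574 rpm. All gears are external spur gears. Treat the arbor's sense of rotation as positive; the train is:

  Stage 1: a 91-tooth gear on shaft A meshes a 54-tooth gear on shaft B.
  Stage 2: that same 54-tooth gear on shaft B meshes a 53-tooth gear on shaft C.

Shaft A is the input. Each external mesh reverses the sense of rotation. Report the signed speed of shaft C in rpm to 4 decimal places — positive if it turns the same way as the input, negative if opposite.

Stage 1 [91T→54T]: ω = 3574.0000×91/54 = 6022.8519 rpm, dir flips to −; running = −6022.8519
Stage 2 [54T→53T]: ω = 6022.8519×54/53 = 6136.4906 rpm, dir flips to +; running = +6136.4906

+6136.4906 rpm (same as input, |ω| = 6136.4906 rpm)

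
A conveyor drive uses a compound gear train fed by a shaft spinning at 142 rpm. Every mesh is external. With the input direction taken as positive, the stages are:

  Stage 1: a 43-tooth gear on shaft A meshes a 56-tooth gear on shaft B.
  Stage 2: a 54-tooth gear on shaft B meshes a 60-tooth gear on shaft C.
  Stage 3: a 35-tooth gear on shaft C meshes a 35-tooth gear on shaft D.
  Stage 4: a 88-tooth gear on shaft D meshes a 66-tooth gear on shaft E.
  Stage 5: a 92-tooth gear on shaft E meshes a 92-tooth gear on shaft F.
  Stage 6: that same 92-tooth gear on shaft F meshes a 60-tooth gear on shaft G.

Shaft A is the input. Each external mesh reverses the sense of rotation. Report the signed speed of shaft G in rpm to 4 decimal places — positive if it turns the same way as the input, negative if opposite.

Stage 1 [43T→56T]: ω = 142.0000×43/56 = 109.0357 rpm, dir flips to −; running = −109.0357
Stage 2 [54T→60T]: ω = 109.0357×54/60 = 98.1321 rpm, dir flips to +; running = +98.1321
Stage 3 [35T→35T]: ω = 98.1321×35/35 = 98.1321 rpm, dir flips to −; running = −98.1321
Stage 4 [88T→66T]: ω = 98.1321×88/66 = 130.8429 rpm, dir flips to +; running = +130.8429
Stage 5 [92T→92T]: ω = 130.8429×92/92 = 130.8429 rpm, dir flips to −; running = −130.8429
Stage 6 [92T→60T]: ω = 130.8429×92/60 = 200.6257 rpm, dir flips to +; running = +200.6257

+200.6257 rpm (same as input, |ω| = 200.6257 rpm)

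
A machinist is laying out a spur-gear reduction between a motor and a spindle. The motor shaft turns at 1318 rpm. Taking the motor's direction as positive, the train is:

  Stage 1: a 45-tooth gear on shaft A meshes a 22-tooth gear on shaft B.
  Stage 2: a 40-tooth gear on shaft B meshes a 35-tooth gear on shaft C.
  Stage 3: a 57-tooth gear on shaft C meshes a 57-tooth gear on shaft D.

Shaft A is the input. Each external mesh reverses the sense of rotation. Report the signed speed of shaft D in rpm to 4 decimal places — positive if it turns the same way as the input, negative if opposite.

Stage 1 [45T→22T]: ω = 1318.0000×45/22 = 2695.9091 rpm, dir flips to −; running = −2695.9091
Stage 2 [40T→35T]: ω = 2695.9091×40/35 = 3081.0390 rpm, dir flips to +; running = +3081.0390
Stage 3 [57T→57T]: ω = 3081.0390×57/57 = 3081.0390 rpm, dir flips to −; running = −3081.0390

-3081.0390 rpm (opposite to input, |ω| = 3081.0390 rpm)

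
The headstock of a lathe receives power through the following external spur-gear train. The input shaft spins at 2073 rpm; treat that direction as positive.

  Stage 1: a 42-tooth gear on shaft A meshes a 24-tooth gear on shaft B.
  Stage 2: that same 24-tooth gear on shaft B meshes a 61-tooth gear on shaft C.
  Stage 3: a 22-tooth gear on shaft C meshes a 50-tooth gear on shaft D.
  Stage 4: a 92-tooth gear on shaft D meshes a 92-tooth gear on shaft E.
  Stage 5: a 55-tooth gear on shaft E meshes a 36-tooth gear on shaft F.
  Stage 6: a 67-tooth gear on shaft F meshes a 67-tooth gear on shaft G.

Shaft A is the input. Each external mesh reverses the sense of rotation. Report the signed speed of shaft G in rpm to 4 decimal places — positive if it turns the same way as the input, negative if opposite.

+959.4705 rpm (same as input, |ω| = 959.4705 rpm)

Stage 1 [42T→24T]: ω = 2073.0000×42/24 = 3627.7500 rpm, dir flips to −; running = −3627.7500
Stage 2 [24T→61T]: ω = 3627.7500×24/61 = 1427.3115 rpm, dir flips to +; running = +1427.3115
Stage 3 [22T→50T]: ω = 1427.3115×22/50 = 628.0170 rpm, dir flips to −; running = −628.0170
Stage 4 [92T→92T]: ω = 628.0170×92/92 = 628.0170 rpm, dir flips to +; running = +628.0170
Stage 5 [55T→36T]: ω = 628.0170×55/36 = 959.4705 rpm, dir flips to −; running = −959.4705
Stage 6 [67T→67T]: ω = 959.4705×67/67 = 959.4705 rpm, dir flips to +; running = +959.4705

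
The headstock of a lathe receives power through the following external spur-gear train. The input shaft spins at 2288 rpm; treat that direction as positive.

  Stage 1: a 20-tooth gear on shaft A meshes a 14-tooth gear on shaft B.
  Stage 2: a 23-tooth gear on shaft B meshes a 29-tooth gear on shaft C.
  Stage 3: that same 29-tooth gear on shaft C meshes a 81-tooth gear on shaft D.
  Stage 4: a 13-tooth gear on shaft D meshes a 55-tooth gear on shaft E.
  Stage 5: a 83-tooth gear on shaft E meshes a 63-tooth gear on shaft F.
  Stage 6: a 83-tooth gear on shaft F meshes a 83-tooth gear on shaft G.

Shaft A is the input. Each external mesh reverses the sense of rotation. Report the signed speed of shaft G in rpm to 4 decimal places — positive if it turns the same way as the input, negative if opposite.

+289.0141 rpm (same as input, |ω| = 289.0141 rpm)

Stage 1 [20T→14T]: ω = 2288.0000×20/14 = 3268.5714 rpm, dir flips to −; running = −3268.5714
Stage 2 [23T→29T]: ω = 3268.5714×23/29 = 2592.3153 rpm, dir flips to +; running = +2592.3153
Stage 3 [29T→81T]: ω = 2592.3153×29/81 = 928.1129 rpm, dir flips to −; running = −928.1129
Stage 4 [13T→55T]: ω = 928.1129×13/55 = 219.3721 rpm, dir flips to +; running = +219.3721
Stage 5 [83T→63T]: ω = 219.3721×83/63 = 289.0141 rpm, dir flips to −; running = −289.0141
Stage 6 [83T→83T]: ω = 289.0141×83/83 = 289.0141 rpm, dir flips to +; running = +289.0141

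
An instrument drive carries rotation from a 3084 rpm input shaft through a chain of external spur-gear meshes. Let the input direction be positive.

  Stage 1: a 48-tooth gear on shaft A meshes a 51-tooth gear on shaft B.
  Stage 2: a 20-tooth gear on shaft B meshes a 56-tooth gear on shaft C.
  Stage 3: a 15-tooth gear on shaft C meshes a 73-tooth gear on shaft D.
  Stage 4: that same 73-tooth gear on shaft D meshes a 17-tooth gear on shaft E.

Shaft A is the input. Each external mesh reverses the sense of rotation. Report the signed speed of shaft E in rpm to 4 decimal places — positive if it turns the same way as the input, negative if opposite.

+914.6812 rpm (same as input, |ω| = 914.6812 rpm)

Stage 1 [48T→51T]: ω = 3084.0000×48/51 = 2902.5882 rpm, dir flips to −; running = −2902.5882
Stage 2 [20T→56T]: ω = 2902.5882×20/56 = 1036.6387 rpm, dir flips to +; running = +1036.6387
Stage 3 [15T→73T]: ω = 1036.6387×15/73 = 213.0079 rpm, dir flips to −; running = −213.0079
Stage 4 [73T→17T]: ω = 213.0079×73/17 = 914.6812 rpm, dir flips to +; running = +914.6812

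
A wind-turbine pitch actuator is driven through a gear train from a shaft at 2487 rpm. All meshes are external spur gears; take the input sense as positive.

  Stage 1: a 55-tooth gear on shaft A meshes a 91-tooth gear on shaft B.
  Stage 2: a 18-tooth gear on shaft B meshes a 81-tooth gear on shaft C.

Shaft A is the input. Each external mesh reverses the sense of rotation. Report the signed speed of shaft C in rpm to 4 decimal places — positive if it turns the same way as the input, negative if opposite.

Stage 1 [55T→91T]: ω = 2487.0000×55/91 = 1503.1319 rpm, dir flips to −; running = −1503.1319
Stage 2 [18T→81T]: ω = 1503.1319×18/81 = 334.0293 rpm, dir flips to +; running = +334.0293

+334.0293 rpm (same as input, |ω| = 334.0293 rpm)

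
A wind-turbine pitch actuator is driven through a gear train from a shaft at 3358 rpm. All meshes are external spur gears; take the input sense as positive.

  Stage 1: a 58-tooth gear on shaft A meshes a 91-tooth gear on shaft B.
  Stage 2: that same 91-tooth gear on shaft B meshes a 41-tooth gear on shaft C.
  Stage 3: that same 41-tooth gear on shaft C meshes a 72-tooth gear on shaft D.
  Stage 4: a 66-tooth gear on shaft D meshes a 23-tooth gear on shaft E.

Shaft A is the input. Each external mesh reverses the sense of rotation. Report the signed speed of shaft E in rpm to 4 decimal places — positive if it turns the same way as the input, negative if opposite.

+7762.3333 rpm (same as input, |ω| = 7762.3333 rpm)

Stage 1 [58T→91T]: ω = 3358.0000×58/91 = 2140.2637 rpm, dir flips to −; running = −2140.2637
Stage 2 [91T→41T]: ω = 2140.2637×91/41 = 4750.3415 rpm, dir flips to +; running = +4750.3415
Stage 3 [41T→72T]: ω = 4750.3415×41/72 = 2705.0556 rpm, dir flips to −; running = −2705.0556
Stage 4 [66T→23T]: ω = 2705.0556×66/23 = 7762.3333 rpm, dir flips to +; running = +7762.3333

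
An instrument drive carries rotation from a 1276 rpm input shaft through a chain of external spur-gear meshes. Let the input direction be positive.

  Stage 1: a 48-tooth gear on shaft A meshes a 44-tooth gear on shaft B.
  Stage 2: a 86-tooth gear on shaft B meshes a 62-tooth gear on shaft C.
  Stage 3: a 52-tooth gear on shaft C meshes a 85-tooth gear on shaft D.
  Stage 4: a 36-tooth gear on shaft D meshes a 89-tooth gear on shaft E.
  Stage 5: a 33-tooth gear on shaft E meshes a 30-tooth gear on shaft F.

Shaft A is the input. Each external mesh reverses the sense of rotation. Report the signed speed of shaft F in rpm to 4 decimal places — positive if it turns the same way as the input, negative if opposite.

Stage 1 [48T→44T]: ω = 1276.0000×48/44 = 1392.0000 rpm, dir flips to −; running = −1392.0000
Stage 2 [86T→62T]: ω = 1392.0000×86/62 = 1930.8387 rpm, dir flips to +; running = +1930.8387
Stage 3 [52T→85T]: ω = 1930.8387×52/85 = 1181.2190 rpm, dir flips to −; running = −1181.2190
Stage 4 [36T→89T]: ω = 1181.2190×36/89 = 477.7964 rpm, dir flips to +; running = +477.7964
Stage 5 [33T→30T]: ω = 477.7964×33/30 = 525.5761 rpm, dir flips to −; running = −525.5761

-525.5761 rpm (opposite to input, |ω| = 525.5761 rpm)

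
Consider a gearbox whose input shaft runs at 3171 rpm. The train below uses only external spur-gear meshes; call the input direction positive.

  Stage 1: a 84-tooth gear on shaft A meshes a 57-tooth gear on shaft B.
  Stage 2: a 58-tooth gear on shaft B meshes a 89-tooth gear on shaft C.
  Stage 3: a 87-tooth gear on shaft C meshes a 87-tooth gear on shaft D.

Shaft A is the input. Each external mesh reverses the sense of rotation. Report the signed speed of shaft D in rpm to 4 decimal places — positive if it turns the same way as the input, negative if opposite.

-3045.3601 rpm (opposite to input, |ω| = 3045.3601 rpm)

Stage 1 [84T→57T]: ω = 3171.0000×84/57 = 4673.0526 rpm, dir flips to −; running = −4673.0526
Stage 2 [58T→89T]: ω = 4673.0526×58/89 = 3045.3601 rpm, dir flips to +; running = +3045.3601
Stage 3 [87T→87T]: ω = 3045.3601×87/87 = 3045.3601 rpm, dir flips to −; running = −3045.3601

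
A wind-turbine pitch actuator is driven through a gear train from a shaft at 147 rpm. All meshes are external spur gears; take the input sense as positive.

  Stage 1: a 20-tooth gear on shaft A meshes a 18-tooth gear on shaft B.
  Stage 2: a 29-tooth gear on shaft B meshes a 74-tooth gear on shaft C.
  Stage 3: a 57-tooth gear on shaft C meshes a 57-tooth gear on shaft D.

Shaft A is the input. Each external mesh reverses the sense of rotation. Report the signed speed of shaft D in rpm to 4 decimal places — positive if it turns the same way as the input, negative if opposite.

-64.0090 rpm (opposite to input, |ω| = 64.0090 rpm)

Stage 1 [20T→18T]: ω = 147.0000×20/18 = 163.3333 rpm, dir flips to −; running = −163.3333
Stage 2 [29T→74T]: ω = 163.3333×29/74 = 64.0090 rpm, dir flips to +; running = +64.0090
Stage 3 [57T→57T]: ω = 64.0090×57/57 = 64.0090 rpm, dir flips to −; running = −64.0090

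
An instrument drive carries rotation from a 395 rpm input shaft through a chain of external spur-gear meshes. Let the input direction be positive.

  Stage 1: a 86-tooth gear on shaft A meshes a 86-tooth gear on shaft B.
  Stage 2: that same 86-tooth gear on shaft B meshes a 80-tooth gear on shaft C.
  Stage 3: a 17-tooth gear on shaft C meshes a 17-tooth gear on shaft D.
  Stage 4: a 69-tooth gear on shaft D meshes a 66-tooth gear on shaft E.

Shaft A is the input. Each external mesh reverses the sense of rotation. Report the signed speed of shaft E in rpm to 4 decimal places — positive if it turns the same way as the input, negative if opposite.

+443.9261 rpm (same as input, |ω| = 443.9261 rpm)

Stage 1 [86T→86T]: ω = 395.0000×86/86 = 395.0000 rpm, dir flips to −; running = −395.0000
Stage 2 [86T→80T]: ω = 395.0000×86/80 = 424.6250 rpm, dir flips to +; running = +424.6250
Stage 3 [17T→17T]: ω = 424.6250×17/17 = 424.6250 rpm, dir flips to −; running = −424.6250
Stage 4 [69T→66T]: ω = 424.6250×69/66 = 443.9261 rpm, dir flips to +; running = +443.9261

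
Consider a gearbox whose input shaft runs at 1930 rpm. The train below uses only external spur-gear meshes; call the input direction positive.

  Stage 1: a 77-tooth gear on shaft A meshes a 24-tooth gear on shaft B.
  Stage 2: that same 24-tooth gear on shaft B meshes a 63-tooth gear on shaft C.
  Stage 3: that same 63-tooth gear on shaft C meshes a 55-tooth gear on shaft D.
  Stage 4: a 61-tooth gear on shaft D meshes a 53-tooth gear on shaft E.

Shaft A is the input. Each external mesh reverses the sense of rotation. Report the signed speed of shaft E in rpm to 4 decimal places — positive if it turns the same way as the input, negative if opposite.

Stage 1 [77T→24T]: ω = 1930.0000×77/24 = 6192.0833 rpm, dir flips to −; running = −6192.0833
Stage 2 [24T→63T]: ω = 6192.0833×24/63 = 2358.8889 rpm, dir flips to +; running = +2358.8889
Stage 3 [63T→55T]: ω = 2358.8889×63/55 = 2702.0000 rpm, dir flips to −; running = −2702.0000
Stage 4 [61T→53T]: ω = 2702.0000×61/53 = 3109.8491 rpm, dir flips to +; running = +3109.8491

+3109.8491 rpm (same as input, |ω| = 3109.8491 rpm)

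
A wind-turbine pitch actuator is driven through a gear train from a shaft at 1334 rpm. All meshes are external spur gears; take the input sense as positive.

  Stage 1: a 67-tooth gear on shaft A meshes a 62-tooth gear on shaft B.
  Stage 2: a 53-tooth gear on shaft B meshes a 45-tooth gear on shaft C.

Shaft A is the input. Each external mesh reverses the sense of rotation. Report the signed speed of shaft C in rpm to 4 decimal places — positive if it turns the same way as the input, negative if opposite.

Stage 1 [67T→62T]: ω = 1334.0000×67/62 = 1441.5806 rpm, dir flips to −; running = −1441.5806
Stage 2 [53T→45T]: ω = 1441.5806×53/45 = 1697.8616 rpm, dir flips to +; running = +1697.8616

+1697.8616 rpm (same as input, |ω| = 1697.8616 rpm)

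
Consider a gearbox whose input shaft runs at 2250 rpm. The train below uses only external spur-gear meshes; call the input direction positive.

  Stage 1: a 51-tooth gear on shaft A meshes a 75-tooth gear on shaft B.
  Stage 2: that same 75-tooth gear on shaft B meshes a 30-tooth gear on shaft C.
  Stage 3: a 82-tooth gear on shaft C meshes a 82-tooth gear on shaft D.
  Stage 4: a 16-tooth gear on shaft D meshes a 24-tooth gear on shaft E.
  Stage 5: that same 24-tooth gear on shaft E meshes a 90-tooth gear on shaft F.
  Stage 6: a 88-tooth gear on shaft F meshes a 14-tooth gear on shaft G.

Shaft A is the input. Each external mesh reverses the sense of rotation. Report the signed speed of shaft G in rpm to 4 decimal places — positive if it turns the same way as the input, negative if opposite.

+4274.2857 rpm (same as input, |ω| = 4274.2857 rpm)

Stage 1 [51T→75T]: ω = 2250.0000×51/75 = 1530.0000 rpm, dir flips to −; running = −1530.0000
Stage 2 [75T→30T]: ω = 1530.0000×75/30 = 3825.0000 rpm, dir flips to +; running = +3825.0000
Stage 3 [82T→82T]: ω = 3825.0000×82/82 = 3825.0000 rpm, dir flips to −; running = −3825.0000
Stage 4 [16T→24T]: ω = 3825.0000×16/24 = 2550.0000 rpm, dir flips to +; running = +2550.0000
Stage 5 [24T→90T]: ω = 2550.0000×24/90 = 680.0000 rpm, dir flips to −; running = −680.0000
Stage 6 [88T→14T]: ω = 680.0000×88/14 = 4274.2857 rpm, dir flips to +; running = +4274.2857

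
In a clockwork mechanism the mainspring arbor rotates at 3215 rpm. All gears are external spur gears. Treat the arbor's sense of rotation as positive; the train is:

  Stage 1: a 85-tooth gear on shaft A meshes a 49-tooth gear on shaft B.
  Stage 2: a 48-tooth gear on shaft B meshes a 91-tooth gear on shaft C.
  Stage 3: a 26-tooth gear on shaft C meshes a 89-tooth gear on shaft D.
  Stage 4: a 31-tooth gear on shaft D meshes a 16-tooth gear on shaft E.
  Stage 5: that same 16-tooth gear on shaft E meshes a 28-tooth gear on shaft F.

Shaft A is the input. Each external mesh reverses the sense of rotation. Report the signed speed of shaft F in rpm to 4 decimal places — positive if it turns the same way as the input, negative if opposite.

Stage 1 [85T→49T]: ω = 3215.0000×85/49 = 5577.0408 rpm, dir flips to −; running = −5577.0408
Stage 2 [48T→91T]: ω = 5577.0408×48/91 = 2941.7358 rpm, dir flips to +; running = +2941.7358
Stage 3 [26T→89T]: ω = 2941.7358×26/89 = 859.3835 rpm, dir flips to −; running = −859.3835
Stage 4 [31T→16T]: ω = 859.3835×31/16 = 1665.0555 rpm, dir flips to +; running = +1665.0555
Stage 5 [16T→28T]: ω = 1665.0555×16/28 = 951.4603 rpm, dir flips to −; running = −951.4603

-951.4603 rpm (opposite to input, |ω| = 951.4603 rpm)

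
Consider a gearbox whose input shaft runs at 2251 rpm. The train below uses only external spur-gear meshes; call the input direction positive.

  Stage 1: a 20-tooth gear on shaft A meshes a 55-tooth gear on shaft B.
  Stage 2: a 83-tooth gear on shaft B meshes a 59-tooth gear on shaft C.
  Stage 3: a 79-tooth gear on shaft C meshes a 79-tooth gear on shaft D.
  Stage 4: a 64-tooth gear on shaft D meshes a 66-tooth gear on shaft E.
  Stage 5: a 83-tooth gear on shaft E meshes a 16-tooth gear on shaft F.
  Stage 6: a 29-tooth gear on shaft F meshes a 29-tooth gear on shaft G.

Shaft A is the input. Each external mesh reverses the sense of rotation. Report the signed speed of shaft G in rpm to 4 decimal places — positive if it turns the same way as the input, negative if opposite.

+5792.4598 rpm (same as input, |ω| = 5792.4598 rpm)

Stage 1 [20T→55T]: ω = 2251.0000×20/55 = 818.5455 rpm, dir flips to −; running = −818.5455
Stage 2 [83T→59T]: ω = 818.5455×83/59 = 1151.5131 rpm, dir flips to +; running = +1151.5131
Stage 3 [79T→79T]: ω = 1151.5131×79/79 = 1151.5131 rpm, dir flips to −; running = −1151.5131
Stage 4 [64T→66T]: ω = 1151.5131×64/66 = 1116.6188 rpm, dir flips to +; running = +1116.6188
Stage 5 [83T→16T]: ω = 1116.6188×83/16 = 5792.4598 rpm, dir flips to −; running = −5792.4598
Stage 6 [29T→29T]: ω = 5792.4598×29/29 = 5792.4598 rpm, dir flips to +; running = +5792.4598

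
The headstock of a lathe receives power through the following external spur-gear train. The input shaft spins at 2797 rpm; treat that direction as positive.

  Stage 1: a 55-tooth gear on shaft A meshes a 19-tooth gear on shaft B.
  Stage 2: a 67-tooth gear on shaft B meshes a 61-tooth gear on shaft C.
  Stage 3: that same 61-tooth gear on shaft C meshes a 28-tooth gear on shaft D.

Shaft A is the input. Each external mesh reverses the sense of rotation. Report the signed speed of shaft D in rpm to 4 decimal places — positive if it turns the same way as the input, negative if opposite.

-19373.9568 rpm (opposite to input, |ω| = 19373.9568 rpm)

Stage 1 [55T→19T]: ω = 2797.0000×55/19 = 8096.5789 rpm, dir flips to −; running = −8096.5789
Stage 2 [67T→61T]: ω = 8096.5789×67/61 = 8892.9638 rpm, dir flips to +; running = +8892.9638
Stage 3 [61T→28T]: ω = 8892.9638×61/28 = 19373.9568 rpm, dir flips to −; running = −19373.9568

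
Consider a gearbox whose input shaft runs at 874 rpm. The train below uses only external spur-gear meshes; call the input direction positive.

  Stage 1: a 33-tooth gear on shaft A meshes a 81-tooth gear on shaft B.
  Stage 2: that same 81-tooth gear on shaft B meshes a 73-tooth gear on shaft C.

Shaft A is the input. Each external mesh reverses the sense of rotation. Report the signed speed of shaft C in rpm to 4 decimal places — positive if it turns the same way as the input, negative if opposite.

Stage 1 [33T→81T]: ω = 874.0000×33/81 = 356.0741 rpm, dir flips to −; running = −356.0741
Stage 2 [81T→73T]: ω = 356.0741×81/73 = 395.0959 rpm, dir flips to +; running = +395.0959

+395.0959 rpm (same as input, |ω| = 395.0959 rpm)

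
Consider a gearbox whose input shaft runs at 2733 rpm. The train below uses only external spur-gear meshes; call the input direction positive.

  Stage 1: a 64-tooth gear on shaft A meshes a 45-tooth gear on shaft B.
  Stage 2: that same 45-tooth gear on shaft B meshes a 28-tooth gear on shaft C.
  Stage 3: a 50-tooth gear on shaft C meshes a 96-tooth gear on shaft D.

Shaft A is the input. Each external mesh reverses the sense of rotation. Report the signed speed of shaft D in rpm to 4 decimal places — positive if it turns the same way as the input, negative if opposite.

Stage 1 [64T→45T]: ω = 2733.0000×64/45 = 3886.9333 rpm, dir flips to −; running = −3886.9333
Stage 2 [45T→28T]: ω = 3886.9333×45/28 = 6246.8571 rpm, dir flips to +; running = +6246.8571
Stage 3 [50T→96T]: ω = 6246.8571×50/96 = 3253.5714 rpm, dir flips to −; running = −3253.5714

-3253.5714 rpm (opposite to input, |ω| = 3253.5714 rpm)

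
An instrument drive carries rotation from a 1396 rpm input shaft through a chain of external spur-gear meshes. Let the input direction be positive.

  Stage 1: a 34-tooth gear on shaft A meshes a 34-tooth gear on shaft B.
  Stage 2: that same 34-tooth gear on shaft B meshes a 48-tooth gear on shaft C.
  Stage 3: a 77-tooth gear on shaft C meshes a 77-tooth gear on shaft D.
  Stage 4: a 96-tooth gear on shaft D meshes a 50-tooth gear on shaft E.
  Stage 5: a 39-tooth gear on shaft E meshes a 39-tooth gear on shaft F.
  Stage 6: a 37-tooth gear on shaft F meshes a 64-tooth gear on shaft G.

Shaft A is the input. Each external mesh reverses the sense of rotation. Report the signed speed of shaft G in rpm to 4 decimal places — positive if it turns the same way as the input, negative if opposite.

+1097.6050 rpm (same as input, |ω| = 1097.6050 rpm)

Stage 1 [34T→34T]: ω = 1396.0000×34/34 = 1396.0000 rpm, dir flips to −; running = −1396.0000
Stage 2 [34T→48T]: ω = 1396.0000×34/48 = 988.8333 rpm, dir flips to +; running = +988.8333
Stage 3 [77T→77T]: ω = 988.8333×77/77 = 988.8333 rpm, dir flips to −; running = −988.8333
Stage 4 [96T→50T]: ω = 988.8333×96/50 = 1898.5600 rpm, dir flips to +; running = +1898.5600
Stage 5 [39T→39T]: ω = 1898.5600×39/39 = 1898.5600 rpm, dir flips to −; running = −1898.5600
Stage 6 [37T→64T]: ω = 1898.5600×37/64 = 1097.6050 rpm, dir flips to +; running = +1097.6050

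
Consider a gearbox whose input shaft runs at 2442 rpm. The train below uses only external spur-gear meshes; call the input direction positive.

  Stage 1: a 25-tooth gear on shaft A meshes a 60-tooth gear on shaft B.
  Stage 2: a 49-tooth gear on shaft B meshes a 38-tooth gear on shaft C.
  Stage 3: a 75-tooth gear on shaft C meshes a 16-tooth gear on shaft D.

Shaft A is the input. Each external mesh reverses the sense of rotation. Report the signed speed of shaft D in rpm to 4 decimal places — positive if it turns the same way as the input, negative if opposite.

-6150.1850 rpm (opposite to input, |ω| = 6150.1850 rpm)

Stage 1 [25T→60T]: ω = 2442.0000×25/60 = 1017.5000 rpm, dir flips to −; running = −1017.5000
Stage 2 [49T→38T]: ω = 1017.5000×49/38 = 1312.0395 rpm, dir flips to +; running = +1312.0395
Stage 3 [75T→16T]: ω = 1312.0395×75/16 = 6150.1850 rpm, dir flips to −; running = −6150.1850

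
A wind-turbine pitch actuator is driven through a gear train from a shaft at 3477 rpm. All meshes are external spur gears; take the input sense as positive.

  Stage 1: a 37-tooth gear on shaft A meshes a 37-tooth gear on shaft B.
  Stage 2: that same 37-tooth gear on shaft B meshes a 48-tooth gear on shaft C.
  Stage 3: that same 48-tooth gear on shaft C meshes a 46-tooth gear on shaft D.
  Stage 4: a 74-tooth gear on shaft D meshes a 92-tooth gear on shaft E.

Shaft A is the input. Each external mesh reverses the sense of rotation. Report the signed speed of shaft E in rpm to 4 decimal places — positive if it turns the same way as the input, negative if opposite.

+2249.5336 rpm (same as input, |ω| = 2249.5336 rpm)

Stage 1 [37T→37T]: ω = 3477.0000×37/37 = 3477.0000 rpm, dir flips to −; running = −3477.0000
Stage 2 [37T→48T]: ω = 3477.0000×37/48 = 2680.1875 rpm, dir flips to +; running = +2680.1875
Stage 3 [48T→46T]: ω = 2680.1875×48/46 = 2796.7174 rpm, dir flips to −; running = −2796.7174
Stage 4 [74T→92T]: ω = 2796.7174×74/92 = 2249.5336 rpm, dir flips to +; running = +2249.5336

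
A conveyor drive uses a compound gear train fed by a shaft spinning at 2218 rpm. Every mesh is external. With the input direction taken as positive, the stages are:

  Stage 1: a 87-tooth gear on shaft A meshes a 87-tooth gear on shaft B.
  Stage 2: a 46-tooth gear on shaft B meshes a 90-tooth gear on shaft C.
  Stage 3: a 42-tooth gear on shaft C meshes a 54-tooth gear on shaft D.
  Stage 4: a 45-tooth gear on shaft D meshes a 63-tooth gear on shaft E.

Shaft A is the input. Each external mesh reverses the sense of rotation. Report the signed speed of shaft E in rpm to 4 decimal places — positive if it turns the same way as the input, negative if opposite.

Stage 1 [87T→87T]: ω = 2218.0000×87/87 = 2218.0000 rpm, dir flips to −; running = −2218.0000
Stage 2 [46T→90T]: ω = 2218.0000×46/90 = 1133.6444 rpm, dir flips to +; running = +1133.6444
Stage 3 [42T→54T]: ω = 1133.6444×42/54 = 881.7235 rpm, dir flips to −; running = −881.7235
Stage 4 [45T→63T]: ω = 881.7235×45/63 = 629.8025 rpm, dir flips to +; running = +629.8025

+629.8025 rpm (same as input, |ω| = 629.8025 rpm)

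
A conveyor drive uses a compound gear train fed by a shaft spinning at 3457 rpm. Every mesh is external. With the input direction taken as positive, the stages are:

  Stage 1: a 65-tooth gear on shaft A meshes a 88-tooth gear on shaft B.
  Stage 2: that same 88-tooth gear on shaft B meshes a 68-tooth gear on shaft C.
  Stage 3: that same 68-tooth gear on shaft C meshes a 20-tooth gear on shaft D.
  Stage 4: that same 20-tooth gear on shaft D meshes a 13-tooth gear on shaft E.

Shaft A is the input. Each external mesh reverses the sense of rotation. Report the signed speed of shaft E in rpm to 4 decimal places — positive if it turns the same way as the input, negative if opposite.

Stage 1 [65T→88T]: ω = 3457.0000×65/88 = 2553.4659 rpm, dir flips to −; running = −2553.4659
Stage 2 [88T→68T]: ω = 2553.4659×88/68 = 3304.4853 rpm, dir flips to +; running = +3304.4853
Stage 3 [68T→20T]: ω = 3304.4853×68/20 = 11235.2500 rpm, dir flips to −; running = −11235.2500
Stage 4 [20T→13T]: ω = 11235.2500×20/13 = 17285.0000 rpm, dir flips to +; running = +17285.0000

+17285.0000 rpm (same as input, |ω| = 17285.0000 rpm)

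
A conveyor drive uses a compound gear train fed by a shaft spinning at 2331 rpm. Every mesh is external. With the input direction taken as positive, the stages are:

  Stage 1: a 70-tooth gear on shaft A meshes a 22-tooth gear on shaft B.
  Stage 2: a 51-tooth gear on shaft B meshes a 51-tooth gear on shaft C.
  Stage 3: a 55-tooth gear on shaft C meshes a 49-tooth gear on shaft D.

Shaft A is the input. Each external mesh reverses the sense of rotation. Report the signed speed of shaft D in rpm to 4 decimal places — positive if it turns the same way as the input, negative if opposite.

-8325.0000 rpm (opposite to input, |ω| = 8325.0000 rpm)

Stage 1 [70T→22T]: ω = 2331.0000×70/22 = 7416.8182 rpm, dir flips to −; running = −7416.8182
Stage 2 [51T→51T]: ω = 7416.8182×51/51 = 7416.8182 rpm, dir flips to +; running = +7416.8182
Stage 3 [55T→49T]: ω = 7416.8182×55/49 = 8325.0000 rpm, dir flips to −; running = −8325.0000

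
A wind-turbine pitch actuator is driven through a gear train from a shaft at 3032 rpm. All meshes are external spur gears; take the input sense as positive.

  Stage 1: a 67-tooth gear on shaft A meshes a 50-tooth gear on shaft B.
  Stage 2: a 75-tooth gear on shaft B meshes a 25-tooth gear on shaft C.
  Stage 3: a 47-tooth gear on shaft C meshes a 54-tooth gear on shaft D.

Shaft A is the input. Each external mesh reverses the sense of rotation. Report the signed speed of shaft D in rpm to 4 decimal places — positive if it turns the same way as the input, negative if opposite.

Stage 1 [67T→50T]: ω = 3032.0000×67/50 = 4062.8800 rpm, dir flips to −; running = −4062.8800
Stage 2 [75T→25T]: ω = 4062.8800×75/25 = 12188.6400 rpm, dir flips to +; running = +12188.6400
Stage 3 [47T→54T]: ω = 12188.6400×47/54 = 10608.6311 rpm, dir flips to −; running = −10608.6311

-10608.6311 rpm (opposite to input, |ω| = 10608.6311 rpm)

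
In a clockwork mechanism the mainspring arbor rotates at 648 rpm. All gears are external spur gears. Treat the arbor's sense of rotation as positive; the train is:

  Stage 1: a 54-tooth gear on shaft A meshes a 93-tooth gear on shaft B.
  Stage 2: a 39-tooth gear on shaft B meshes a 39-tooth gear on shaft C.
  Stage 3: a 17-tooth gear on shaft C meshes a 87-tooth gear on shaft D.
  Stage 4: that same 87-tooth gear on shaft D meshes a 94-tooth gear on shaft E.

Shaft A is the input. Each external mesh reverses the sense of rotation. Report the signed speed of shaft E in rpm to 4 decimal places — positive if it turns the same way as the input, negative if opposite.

+68.0467 rpm (same as input, |ω| = 68.0467 rpm)

Stage 1 [54T→93T]: ω = 648.0000×54/93 = 376.2581 rpm, dir flips to −; running = −376.2581
Stage 2 [39T→39T]: ω = 376.2581×39/39 = 376.2581 rpm, dir flips to +; running = +376.2581
Stage 3 [17T→87T]: ω = 376.2581×17/87 = 73.5217 rpm, dir flips to −; running = −73.5217
Stage 4 [87T→94T]: ω = 73.5217×87/94 = 68.0467 rpm, dir flips to +; running = +68.0467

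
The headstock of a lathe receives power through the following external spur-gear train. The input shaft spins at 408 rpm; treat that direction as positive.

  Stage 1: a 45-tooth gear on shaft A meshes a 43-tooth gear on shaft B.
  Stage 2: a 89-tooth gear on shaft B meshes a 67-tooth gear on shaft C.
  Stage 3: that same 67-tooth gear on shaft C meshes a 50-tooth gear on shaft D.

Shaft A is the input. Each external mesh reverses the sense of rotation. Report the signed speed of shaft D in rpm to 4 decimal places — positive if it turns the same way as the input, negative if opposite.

Stage 1 [45T→43T]: ω = 408.0000×45/43 = 426.9767 rpm, dir flips to −; running = −426.9767
Stage 2 [89T→67T]: ω = 426.9767×89/67 = 567.1781 rpm, dir flips to +; running = +567.1781
Stage 3 [67T→50T]: ω = 567.1781×67/50 = 760.0186 rpm, dir flips to −; running = −760.0186

-760.0186 rpm (opposite to input, |ω| = 760.0186 rpm)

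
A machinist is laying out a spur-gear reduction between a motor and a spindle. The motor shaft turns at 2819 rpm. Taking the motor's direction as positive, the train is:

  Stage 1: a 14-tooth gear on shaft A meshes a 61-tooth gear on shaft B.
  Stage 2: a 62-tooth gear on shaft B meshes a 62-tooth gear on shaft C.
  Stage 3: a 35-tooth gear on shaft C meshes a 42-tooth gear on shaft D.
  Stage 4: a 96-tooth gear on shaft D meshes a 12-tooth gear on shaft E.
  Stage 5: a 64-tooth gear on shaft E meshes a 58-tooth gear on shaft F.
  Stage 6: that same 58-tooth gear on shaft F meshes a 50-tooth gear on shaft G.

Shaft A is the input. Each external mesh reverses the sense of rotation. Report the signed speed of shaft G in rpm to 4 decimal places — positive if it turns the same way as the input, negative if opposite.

+5520.9268 rpm (same as input, |ω| = 5520.9268 rpm)

Stage 1 [14T→61T]: ω = 2819.0000×14/61 = 646.9836 rpm, dir flips to −; running = −646.9836
Stage 2 [62T→62T]: ω = 646.9836×62/62 = 646.9836 rpm, dir flips to +; running = +646.9836
Stage 3 [35T→42T]: ω = 646.9836×35/42 = 539.1530 rpm, dir flips to −; running = −539.1530
Stage 4 [96T→12T]: ω = 539.1530×96/12 = 4313.2240 rpm, dir flips to +; running = +4313.2240
Stage 5 [64T→58T]: ω = 4313.2240×64/58 = 4759.4196 rpm, dir flips to −; running = −4759.4196
Stage 6 [58T→50T]: ω = 4759.4196×58/50 = 5520.9268 rpm, dir flips to +; running = +5520.9268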